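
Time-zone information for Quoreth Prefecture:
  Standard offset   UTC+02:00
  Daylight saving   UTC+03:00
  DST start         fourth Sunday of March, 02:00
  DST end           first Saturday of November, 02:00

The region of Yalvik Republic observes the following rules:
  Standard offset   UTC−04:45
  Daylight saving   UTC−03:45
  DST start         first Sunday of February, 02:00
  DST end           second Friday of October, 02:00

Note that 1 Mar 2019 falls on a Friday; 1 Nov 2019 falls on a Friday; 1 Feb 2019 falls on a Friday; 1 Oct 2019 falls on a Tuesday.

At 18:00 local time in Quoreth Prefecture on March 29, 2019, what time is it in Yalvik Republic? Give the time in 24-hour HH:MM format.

11:15

1 March 2019 is a Friday, so the first Sunday is March 3 and the fourth is March 24.
1 November 2019 is a Friday, so the first Saturday is November 2.
Daylight saving runs 24 March – 2 November; March 29, 2019 is inside that window, so Quoreth Prefecture is at UTC+03:00.
18:00 Quoreth Prefecture − 3h = 15:00 UTC.
1 February 2019 is a Friday, so the first Sunday is February 3.
1 October 2019 is a Tuesday, so the first Friday is October 4 and the second is October 11.
At the standard offset (UTC−04:45), 15:00 UTC − 4h45m = 10:15 Yalvik Republic standard time.
Daylight saving runs 3 February – 11 October; the standard-time date in Yalvik Republic, March 29, 2019, is inside that window, so Yalvik Republic is at UTC−03:45.
15:00 UTC − 3h45m = 11:15 Yalvik Republic.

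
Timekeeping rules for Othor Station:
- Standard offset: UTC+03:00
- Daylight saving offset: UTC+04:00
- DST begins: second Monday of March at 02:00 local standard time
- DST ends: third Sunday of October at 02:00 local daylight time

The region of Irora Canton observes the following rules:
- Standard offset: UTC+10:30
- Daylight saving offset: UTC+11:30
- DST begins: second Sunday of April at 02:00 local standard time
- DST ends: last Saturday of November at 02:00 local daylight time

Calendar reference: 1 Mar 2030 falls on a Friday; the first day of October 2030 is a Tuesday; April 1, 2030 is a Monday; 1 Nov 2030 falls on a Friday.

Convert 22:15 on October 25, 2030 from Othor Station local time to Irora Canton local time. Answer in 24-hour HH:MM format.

1 March 2030 is a Friday, so the first Monday is March 4 and the second is March 11.
1 October 2030 is a Tuesday, so the first Sunday is October 6 and the third is October 20.
Daylight saving runs 11 March – 20 October; October 25, 2030 is outside that window, so Othor Station is on standard time at UTC+03:00.
22:15 Othor Station − 3h = 19:15 UTC.
1 April 2030 is a Monday, so the first Sunday is April 7 and the second is April 14.
1 November 2030 is a Friday, so Saturdays fall on 2, 9, 16, 23, 30; the last is November 30.
At the standard offset (UTC+10:30), 19:15 UTC + 10h30m = 05:45 Irora Canton standard time (rolling into the next day, 26 October 2030).
The standard-time date in Irora Canton, October 26, 2030, falls between 14 April and 30 November, so daylight saving is in effect and Irora Canton is at UTC+11:30.
19:15 UTC + 11h30m = 06:45 Irora Canton (rolling into the next day, 26 October 2030).

06:45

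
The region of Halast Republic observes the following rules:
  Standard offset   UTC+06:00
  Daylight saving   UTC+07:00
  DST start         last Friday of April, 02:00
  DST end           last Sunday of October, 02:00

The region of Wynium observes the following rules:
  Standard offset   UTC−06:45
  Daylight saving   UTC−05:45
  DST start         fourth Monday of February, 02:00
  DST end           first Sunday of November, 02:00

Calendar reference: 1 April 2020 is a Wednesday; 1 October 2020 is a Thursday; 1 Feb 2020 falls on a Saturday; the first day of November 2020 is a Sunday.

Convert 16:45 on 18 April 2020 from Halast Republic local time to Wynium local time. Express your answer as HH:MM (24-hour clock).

05:00

1 April 2020 is a Wednesday, so Fridays fall on 3, 10, 17, 24; the last is April 24.
1 October 2020 is a Thursday, so Sundays fall on 4, 11, 18, 25; the last is October 25.
Daylight saving runs 24 April – 25 October; 18 April 2020 is outside that window, so Halast Republic is on standard time at UTC+06:00.
16:45 Halast Republic − 6h = 10:45 UTC.
1 February 2020 is a Saturday, so the first Monday is February 3 and the fourth is February 24.
1 November 2020 is a Sunday, so the first Sunday is November 1.
At the standard offset (UTC−06:45), 10:45 UTC − 6h45m = 04:00 Wynium standard time.
Daylight saving runs 24 February – 1 November; the standard-time date in Wynium, 18 April 2020, is inside that window, so Wynium is at UTC−05:45.
10:45 UTC − 5h45m = 05:00 Wynium.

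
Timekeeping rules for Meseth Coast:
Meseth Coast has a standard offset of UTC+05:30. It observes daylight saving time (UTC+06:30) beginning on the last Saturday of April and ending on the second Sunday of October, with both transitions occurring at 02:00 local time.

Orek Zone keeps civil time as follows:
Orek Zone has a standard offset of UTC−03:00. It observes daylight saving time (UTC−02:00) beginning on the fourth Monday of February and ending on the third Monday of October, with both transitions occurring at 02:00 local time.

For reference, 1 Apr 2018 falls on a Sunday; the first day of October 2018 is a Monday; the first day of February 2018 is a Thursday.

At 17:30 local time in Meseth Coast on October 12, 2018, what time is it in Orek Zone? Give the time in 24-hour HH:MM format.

1 April 2018 is a Sunday, so Saturdays fall on 7, 14, 21, 28; the last is April 28.
1 October 2018 is a Monday, so the first Sunday is October 7 and the second is October 14.
October 12, 2018 falls between 28 April and 14 October, so daylight saving is in effect and Meseth Coast is at UTC+06:30.
17:30 Meseth Coast − 6h30m = 11:00 UTC.
1 February 2018 is a Thursday, so the first Monday is February 5 and the fourth is February 26.
1 October 2018 is a Monday, so the first Monday is October 1 and the third is October 15.
At the standard offset (UTC−03:00), 11:00 UTC − 3h = 08:00 Orek Zone standard time.
The standard-time date in Orek Zone, October 12, 2018, lies within the daylight-saving period (26 February – 15 October), so Orek Zone is on daylight time, UTC−02:00.
11:00 UTC − 2h = 09:00 Orek Zone.

09:00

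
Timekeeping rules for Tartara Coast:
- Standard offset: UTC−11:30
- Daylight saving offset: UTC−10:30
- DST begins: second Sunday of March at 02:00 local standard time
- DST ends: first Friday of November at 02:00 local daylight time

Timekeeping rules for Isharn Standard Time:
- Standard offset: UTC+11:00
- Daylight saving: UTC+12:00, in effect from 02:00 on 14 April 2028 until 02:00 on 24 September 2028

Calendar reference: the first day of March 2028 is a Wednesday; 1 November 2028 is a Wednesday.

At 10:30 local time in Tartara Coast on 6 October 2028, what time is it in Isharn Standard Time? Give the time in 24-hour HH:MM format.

1 March 2028 is a Wednesday, so the first Sunday is March 5 and the second is March 12.
1 November 2028 is a Wednesday, so the first Friday is November 3.
Daylight saving runs 12 March – 3 November; 6 October 2028 is inside that window, so Tartara Coast is at UTC−10:30.
10:30 Tartara Coast + 10h30m = 21:00 UTC.
At the standard offset (UTC+11:00), 21:00 UTC + 11h = 08:00 Isharn Standard Time standard time (rolling into the next day, 7 October 2028).
The standard-time date in Isharn Standard Time, 7 October 2028, does not fall between 14 April and 24 September, so daylight saving is not in effect and Isharn Standard Time is at UTC+11:00.
21:00 UTC + 11h = 08:00 Isharn Standard Time (rolling into the next day, 7 October 2028).

08:00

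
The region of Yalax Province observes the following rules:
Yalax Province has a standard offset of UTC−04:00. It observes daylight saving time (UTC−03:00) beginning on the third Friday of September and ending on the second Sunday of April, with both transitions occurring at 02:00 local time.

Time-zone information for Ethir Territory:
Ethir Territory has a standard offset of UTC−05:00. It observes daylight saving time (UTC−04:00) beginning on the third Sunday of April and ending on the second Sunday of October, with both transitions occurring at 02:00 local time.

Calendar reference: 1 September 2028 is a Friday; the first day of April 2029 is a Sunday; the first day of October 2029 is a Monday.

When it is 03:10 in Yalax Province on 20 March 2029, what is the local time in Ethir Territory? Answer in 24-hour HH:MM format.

01:10

1 September 2028 is a Friday, so the first Friday is September 1 and the third is September 15.
1 April 2029 is a Sunday, so the first Sunday is April 1 and the second is April 8.
20 March 2029 falls between 15 September 2028 and 8 April 2029, so daylight saving is in effect and Yalax Province is at UTC−03:00.
03:10 Yalax Province + 3h = 06:10 UTC.
1 April 2029 is a Sunday, so the first Sunday is April 1 and the third is April 15.
1 October 2029 is a Monday, so the first Sunday is October 7 and the second is October 14.
At the standard offset (UTC−05:00), 06:10 UTC − 5h = 01:10 Ethir Territory standard time.
Daylight saving runs 15 April – 14 October; the standard-time date in Ethir Territory, 20 March 2029, is outside that window, so Ethir Territory is on standard time at UTC−05:00.
06:10 UTC − 5h = 01:10 Ethir Territory.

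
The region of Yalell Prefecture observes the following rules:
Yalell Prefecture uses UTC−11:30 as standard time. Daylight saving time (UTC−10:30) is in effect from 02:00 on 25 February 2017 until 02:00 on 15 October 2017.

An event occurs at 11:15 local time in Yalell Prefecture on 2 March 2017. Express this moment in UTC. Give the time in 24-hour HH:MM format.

21:45

Daylight saving runs 25 February – 15 October; 2 March 2017 is inside that window, so Yalell Prefecture is at UTC−10:30.
11:15 local + 10h30m = 21:45 UTC.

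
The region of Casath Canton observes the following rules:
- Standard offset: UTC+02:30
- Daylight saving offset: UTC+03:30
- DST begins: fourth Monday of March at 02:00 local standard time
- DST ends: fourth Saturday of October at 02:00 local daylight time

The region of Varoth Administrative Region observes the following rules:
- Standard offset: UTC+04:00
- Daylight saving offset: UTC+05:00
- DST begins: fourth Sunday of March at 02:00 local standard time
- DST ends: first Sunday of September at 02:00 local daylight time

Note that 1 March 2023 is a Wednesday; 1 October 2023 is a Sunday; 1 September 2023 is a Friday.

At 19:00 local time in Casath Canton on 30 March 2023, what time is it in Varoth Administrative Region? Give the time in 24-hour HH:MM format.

20:30

1 March 2023 is a Wednesday, so the first Monday is March 6 and the fourth is March 27.
1 October 2023 is a Sunday, so the first Saturday is October 7 and the fourth is October 28.
30 March 2023 lies within the daylight-saving period (27 March – 28 October), so Casath Canton is on daylight time, UTC+03:30.
19:00 Casath Canton − 3h30m = 15:30 UTC.
1 March 2023 is a Wednesday, so the first Sunday is March 5 and the fourth is March 26.
1 September 2023 is a Friday, so the first Sunday is September 3.
At the standard offset (UTC+04:00), 15:30 UTC + 4h = 19:30 Varoth Administrative Region standard time.
The standard-time date in Varoth Administrative Region, 30 March 2023, falls between 26 March and 3 September, so daylight saving is in effect and Varoth Administrative Region is at UTC+05:00.
15:30 UTC + 5h = 20:30 Varoth Administrative Region.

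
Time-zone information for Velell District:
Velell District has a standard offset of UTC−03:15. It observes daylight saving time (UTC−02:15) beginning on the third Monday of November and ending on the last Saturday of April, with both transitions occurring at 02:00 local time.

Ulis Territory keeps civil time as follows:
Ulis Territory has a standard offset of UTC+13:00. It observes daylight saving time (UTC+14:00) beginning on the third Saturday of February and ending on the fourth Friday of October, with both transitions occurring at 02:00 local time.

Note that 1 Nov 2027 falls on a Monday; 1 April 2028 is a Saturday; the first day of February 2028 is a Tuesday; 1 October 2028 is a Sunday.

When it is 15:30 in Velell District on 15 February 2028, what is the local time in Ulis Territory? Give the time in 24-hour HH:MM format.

1 November 2027 is a Monday, so the first Monday is November 1 and the third is November 15.
1 April 2028 is a Saturday, so Saturdays fall on 1, 8, 15, 22, 29; the last is April 29.
15 February 2028 lies within the daylight-saving period (15 November 2027 – 29 April 2028), so Velell District is on daylight time, UTC−02:15.
15:30 Velell District + 2h15m = 17:45 UTC.
1 February 2028 is a Tuesday, so the first Saturday is February 5 and the third is February 19.
1 October 2028 is a Sunday, so the first Friday is October 6 and the fourth is October 27.
At the standard offset (UTC+13:00), 17:45 UTC + 13h = 06:45 Ulis Territory standard time (rolling into the next day, 16 February 2028).
Daylight saving runs 19 February – 27 October; the standard-time date in Ulis Territory, 16 February 2028, is outside that window, so Ulis Territory is on standard time at UTC+13:00.
17:45 UTC + 13h = 06:45 Ulis Territory (rolling into the next day, 16 February 2028).

06:45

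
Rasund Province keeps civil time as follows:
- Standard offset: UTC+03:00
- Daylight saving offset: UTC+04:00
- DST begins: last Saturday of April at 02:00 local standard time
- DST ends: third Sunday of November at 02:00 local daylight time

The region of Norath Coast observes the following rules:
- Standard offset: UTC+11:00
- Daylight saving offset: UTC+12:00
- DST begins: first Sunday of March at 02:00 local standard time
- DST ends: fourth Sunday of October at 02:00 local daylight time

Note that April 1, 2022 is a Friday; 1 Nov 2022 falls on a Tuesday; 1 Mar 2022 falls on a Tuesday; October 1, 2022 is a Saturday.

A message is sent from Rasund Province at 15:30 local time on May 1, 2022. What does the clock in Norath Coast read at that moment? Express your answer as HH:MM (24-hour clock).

1 April 2022 is a Friday, so Saturdays fall on 2, 9, 16, 23, 30; the last is April 30.
1 November 2022 is a Tuesday, so the first Sunday is November 6 and the third is November 20.
May 1, 2022 lies within the daylight-saving period (30 April – 20 November), so Rasund Province is on daylight time, UTC+04:00.
15:30 Rasund Province − 4h = 11:30 UTC.
1 March 2022 is a Tuesday, so the first Sunday is March 6.
1 October 2022 is a Saturday, so the first Sunday is October 2 and the fourth is October 23.
At the standard offset (UTC+11:00), 11:30 UTC + 11h = 22:30 Norath Coast standard time.
The standard-time date in Norath Coast, May 1, 2022, lies within the daylight-saving period (6 March – 23 October), so Norath Coast is on daylight time, UTC+12:00.
11:30 UTC + 12h = 23:30 Norath Coast.

23:30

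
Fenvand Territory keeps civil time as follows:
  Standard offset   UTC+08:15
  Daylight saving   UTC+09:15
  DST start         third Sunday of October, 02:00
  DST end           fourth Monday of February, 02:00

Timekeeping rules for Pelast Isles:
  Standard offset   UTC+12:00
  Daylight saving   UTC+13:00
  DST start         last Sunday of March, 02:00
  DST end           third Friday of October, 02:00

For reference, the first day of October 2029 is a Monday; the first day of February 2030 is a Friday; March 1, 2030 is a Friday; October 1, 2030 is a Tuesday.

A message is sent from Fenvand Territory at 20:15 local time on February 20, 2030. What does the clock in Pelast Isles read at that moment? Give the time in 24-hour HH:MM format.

23:00

1 October 2029 is a Monday, so the first Sunday is October 7 and the third is October 21.
1 February 2030 is a Friday, so the first Monday is February 4 and the fourth is February 25.
Daylight saving runs 21 October 2029 – 25 February 2030; February 20, 2030 is inside that window, so Fenvand Territory is at UTC+09:15.
20:15 Fenvand Territory − 9h15m = 11:00 UTC.
1 March 2030 is a Friday, so Sundays fall on 3, 10, 17, 24, 31; the last is March 31.
1 October 2030 is a Tuesday, so the first Friday is October 4 and the third is October 18.
At the standard offset (UTC+12:00), 11:00 UTC + 12h = 23:00 Pelast Isles standard time.
The standard-time date in Pelast Isles, February 20, 2030, does not fall between 31 March and 18 October, so daylight saving is not in effect and Pelast Isles is at UTC+12:00.
11:00 UTC + 12h = 23:00 Pelast Isles.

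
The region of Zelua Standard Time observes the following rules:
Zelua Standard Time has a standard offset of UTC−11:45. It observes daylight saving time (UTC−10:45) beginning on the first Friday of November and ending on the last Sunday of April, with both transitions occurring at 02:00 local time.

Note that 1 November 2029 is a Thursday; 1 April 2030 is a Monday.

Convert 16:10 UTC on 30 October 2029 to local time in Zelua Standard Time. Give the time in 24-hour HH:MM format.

04:25

1 November 2029 is a Thursday, so the first Friday is November 2.
1 April 2030 is a Monday, so Sundays fall on 7, 14, 21, 28; the last is April 28.
At the standard offset (UTC−11:45), 16:10 UTC − 11h45m = 04:25 Zelua Standard Time standard time.
The standard-time date in Zelua Standard Time, 30 October 2029, is outside the daylight-saving period (2 November 2029 – 28 April 2030), so Zelua Standard Time is on standard time, UTC−11:45.
16:10 UTC − 11h45m = 04:25 local.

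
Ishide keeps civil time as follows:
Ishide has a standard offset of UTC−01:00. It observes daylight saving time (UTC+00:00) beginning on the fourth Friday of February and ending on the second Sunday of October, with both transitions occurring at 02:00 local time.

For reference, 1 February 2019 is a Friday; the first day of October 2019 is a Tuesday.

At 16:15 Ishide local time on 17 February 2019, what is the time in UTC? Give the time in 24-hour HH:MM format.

17:15

1 February 2019 is a Friday, so the first Friday is February 1 and the fourth is February 22.
1 October 2019 is a Tuesday, so the first Sunday is October 6 and the second is October 13.
17 February 2019 does not fall between 22 February and 13 October, so daylight saving is not in effect and Ishide is at UTC−01:00.
16:15 local + 1h = 17:15 UTC.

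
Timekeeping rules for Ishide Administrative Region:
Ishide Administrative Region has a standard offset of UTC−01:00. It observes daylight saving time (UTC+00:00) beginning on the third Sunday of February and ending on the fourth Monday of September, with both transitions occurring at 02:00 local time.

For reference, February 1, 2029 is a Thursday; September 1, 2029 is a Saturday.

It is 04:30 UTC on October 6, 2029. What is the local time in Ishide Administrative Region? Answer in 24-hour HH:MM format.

03:30

1 February 2029 is a Thursday, so the first Sunday is February 4 and the third is February 18.
1 September 2029 is a Saturday, so the first Monday is September 3 and the fourth is September 24.
At the standard offset (UTC−01:00), 04:30 UTC − 1h = 03:30 Ishide Administrative Region standard time.
Daylight saving runs 18 February – 24 September; the standard-time date in Ishide Administrative Region, October 6, 2029, is outside that window, so Ishide Administrative Region is on standard time at UTC−01:00.
04:30 UTC − 1h = 03:30 local.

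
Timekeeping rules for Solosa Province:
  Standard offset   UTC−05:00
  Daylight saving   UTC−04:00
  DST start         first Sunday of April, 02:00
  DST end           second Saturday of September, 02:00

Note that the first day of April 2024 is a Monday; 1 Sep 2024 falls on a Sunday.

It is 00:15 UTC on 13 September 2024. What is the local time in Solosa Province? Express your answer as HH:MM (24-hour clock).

1 April 2024 is a Monday, so the first Sunday is April 7.
1 September 2024 is a Sunday, so the first Saturday is September 7 and the second is September 14.
At the standard offset (UTC−05:00), 00:15 UTC − 5h = 19:15 Solosa Province standard time (rolling into the previous day, 12 September 2024).
Daylight saving runs 7 April – 14 September; the standard-time date in Solosa Province, 12 September 2024, is inside that window, so Solosa Province is at UTC−04:00.
00:15 UTC − 4h = 20:15 local (rolling into the previous day, 12 September 2024).

20:15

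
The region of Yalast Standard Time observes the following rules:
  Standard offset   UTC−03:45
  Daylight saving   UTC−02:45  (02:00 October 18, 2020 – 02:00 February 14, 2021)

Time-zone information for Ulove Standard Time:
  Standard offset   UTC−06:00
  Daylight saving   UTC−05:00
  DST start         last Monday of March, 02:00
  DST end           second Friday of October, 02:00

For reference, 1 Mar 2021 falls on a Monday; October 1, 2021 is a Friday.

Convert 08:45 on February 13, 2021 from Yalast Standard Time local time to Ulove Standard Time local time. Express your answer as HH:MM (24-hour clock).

05:30

Daylight saving runs 18 October 2020 – 14 February 2021; February 13, 2021 is inside that window, so Yalast Standard Time is at UTC−02:45.
08:45 Yalast Standard Time + 2h45m = 11:30 UTC.
1 March 2021 is a Monday, so Mondays fall on 1, 8, 15, 22, 29; the last is March 29.
1 October 2021 is a Friday, so the first Friday is October 1 and the second is October 8.
At the standard offset (UTC−06:00), 11:30 UTC − 6h = 05:30 Ulove Standard Time standard time.
The standard-time date in Ulove Standard Time, February 13, 2021, is outside the daylight-saving period (29 March – 8 October), so Ulove Standard Time is on standard time, UTC−06:00.
11:30 UTC − 6h = 05:30 Ulove Standard Time.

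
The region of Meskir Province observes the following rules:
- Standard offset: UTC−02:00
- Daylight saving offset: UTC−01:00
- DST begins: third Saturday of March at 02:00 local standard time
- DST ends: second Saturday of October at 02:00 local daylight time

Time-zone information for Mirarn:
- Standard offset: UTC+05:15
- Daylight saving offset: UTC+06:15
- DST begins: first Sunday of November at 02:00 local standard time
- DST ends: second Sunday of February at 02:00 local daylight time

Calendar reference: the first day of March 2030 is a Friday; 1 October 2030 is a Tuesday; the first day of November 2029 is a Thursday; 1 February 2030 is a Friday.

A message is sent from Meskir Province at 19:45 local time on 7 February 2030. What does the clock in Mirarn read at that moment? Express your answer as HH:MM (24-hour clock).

04:00

1 March 2030 is a Friday, so the first Saturday is March 2 and the third is March 16.
1 October 2030 is a Tuesday, so the first Saturday is October 5 and the second is October 12.
Daylight saving runs 16 March – 12 October; 7 February 2030 is outside that window, so Meskir Province is on standard time at UTC−02:00.
19:45 Meskir Province + 2h = 21:45 UTC.
1 November 2029 is a Thursday, so the first Sunday is November 4.
1 February 2030 is a Friday, so the first Sunday is February 3 and the second is February 10.
At the standard offset (UTC+05:15), 21:45 UTC + 5h15m = 03:00 Mirarn standard time (rolling into the next day, 8 February 2030).
Daylight saving runs 4 November 2029 – 10 February 2030; the standard-time date in Mirarn, 8 February 2030, is inside that window, so Mirarn is at UTC+06:15.
21:45 UTC + 6h15m = 04:00 Mirarn (rolling into the next day, 8 February 2030).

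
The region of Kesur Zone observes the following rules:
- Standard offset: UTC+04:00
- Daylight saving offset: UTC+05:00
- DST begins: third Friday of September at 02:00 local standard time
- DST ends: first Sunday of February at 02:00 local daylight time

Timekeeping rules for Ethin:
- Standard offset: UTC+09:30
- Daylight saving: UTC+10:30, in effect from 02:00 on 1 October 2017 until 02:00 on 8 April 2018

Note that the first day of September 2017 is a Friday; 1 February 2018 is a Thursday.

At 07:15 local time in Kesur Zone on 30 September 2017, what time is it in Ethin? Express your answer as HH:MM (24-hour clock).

1 September 2017 is a Friday, so the first Friday is September 1 and the third is September 15.
1 February 2018 is a Thursday, so the first Sunday is February 4.
30 September 2017 lies within the daylight-saving period (15 September 2017 – 4 February 2018), so Kesur Zone is on daylight time, UTC+05:00.
07:15 Kesur Zone − 5h = 02:15 UTC.
At the standard offset (UTC+09:30), 02:15 UTC + 9h30m = 11:45 Ethin standard time.
The standard-time date in Ethin, 30 September 2017, is outside the daylight-saving period (1 October 2017 – 8 April 2018), so Ethin is on standard time, UTC+09:30.
02:15 UTC + 9h30m = 11:45 Ethin.

11:45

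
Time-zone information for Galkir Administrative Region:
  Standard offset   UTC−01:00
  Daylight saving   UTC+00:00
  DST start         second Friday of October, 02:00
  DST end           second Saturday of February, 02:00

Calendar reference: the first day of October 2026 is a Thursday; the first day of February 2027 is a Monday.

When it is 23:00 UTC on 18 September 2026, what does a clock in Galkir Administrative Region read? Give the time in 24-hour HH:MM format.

1 October 2026 is a Thursday, so the first Friday is October 2 and the second is October 9.
1 February 2027 is a Monday, so the first Saturday is February 6 and the second is February 13.
At the standard offset (UTC−01:00), 23:00 UTC − 1h = 22:00 Galkir Administrative Region standard time.
Daylight saving runs 9 October 2026 – 13 February 2027; the standard-time date in Galkir Administrative Region, 18 September 2026, is outside that window, so Galkir Administrative Region is on standard time at UTC−01:00.
23:00 UTC − 1h = 22:00 local.

22:00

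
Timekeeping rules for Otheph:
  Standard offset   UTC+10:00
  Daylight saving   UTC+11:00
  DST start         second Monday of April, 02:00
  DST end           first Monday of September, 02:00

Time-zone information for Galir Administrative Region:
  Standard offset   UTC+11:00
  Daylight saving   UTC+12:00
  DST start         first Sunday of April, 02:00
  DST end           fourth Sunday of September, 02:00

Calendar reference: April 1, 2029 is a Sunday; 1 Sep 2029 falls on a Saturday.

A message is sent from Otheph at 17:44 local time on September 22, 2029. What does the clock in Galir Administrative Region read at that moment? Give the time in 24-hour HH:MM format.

1 April 2029 is a Sunday, so the first Monday is April 2 and the second is April 9.
1 September 2029 is a Saturday, so the first Monday is September 3.
September 22, 2029 does not fall between 9 April and 3 September, so daylight saving is not in effect and Otheph is at UTC+10:00.
17:44 Otheph − 10h = 07:44 UTC.
1 April 2029 is a Sunday, so the first Sunday is April 1.
1 September 2029 is a Saturday, so the first Sunday is September 2 and the fourth is September 23.
At the standard offset (UTC+11:00), 07:44 UTC + 11h = 18:44 Galir Administrative Region standard time.
The standard-time date in Galir Administrative Region, September 22, 2029, lies within the daylight-saving period (1 April – 23 September), so Galir Administrative Region is on daylight time, UTC+12:00.
07:44 UTC + 12h = 19:44 Galir Administrative Region.

19:44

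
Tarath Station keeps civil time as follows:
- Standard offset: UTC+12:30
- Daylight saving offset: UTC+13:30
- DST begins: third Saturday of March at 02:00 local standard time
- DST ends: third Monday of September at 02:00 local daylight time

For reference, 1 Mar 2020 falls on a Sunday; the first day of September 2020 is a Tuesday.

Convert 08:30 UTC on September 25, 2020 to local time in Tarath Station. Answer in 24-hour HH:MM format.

21:00

1 March 2020 is a Sunday, so the first Saturday is March 7 and the third is March 21.
1 September 2020 is a Tuesday, so the first Monday is September 7 and the third is September 21.
At the standard offset (UTC+12:30), 08:30 UTC + 12h30m = 21:00 Tarath Station standard time.
Daylight saving runs 21 March – 21 September; the standard-time date in Tarath Station, September 25, 2020, is outside that window, so Tarath Station is on standard time at UTC+12:30.
08:30 UTC + 12h30m = 21:00 local.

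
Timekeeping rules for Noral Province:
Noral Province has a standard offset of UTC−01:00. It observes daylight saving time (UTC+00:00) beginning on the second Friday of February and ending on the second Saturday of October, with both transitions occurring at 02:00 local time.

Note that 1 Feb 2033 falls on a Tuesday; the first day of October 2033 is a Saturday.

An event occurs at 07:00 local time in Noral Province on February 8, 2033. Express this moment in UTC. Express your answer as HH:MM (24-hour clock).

1 February 2033 is a Tuesday, so the first Friday is February 4 and the second is February 11.
1 October 2033 is a Saturday, so the first Saturday is October 1 and the second is October 8.
February 8, 2033 does not fall between 11 February and 8 October, so daylight saving is not in effect and Noral Province is at UTC−01:00.
07:00 local + 1h = 08:00 UTC.

08:00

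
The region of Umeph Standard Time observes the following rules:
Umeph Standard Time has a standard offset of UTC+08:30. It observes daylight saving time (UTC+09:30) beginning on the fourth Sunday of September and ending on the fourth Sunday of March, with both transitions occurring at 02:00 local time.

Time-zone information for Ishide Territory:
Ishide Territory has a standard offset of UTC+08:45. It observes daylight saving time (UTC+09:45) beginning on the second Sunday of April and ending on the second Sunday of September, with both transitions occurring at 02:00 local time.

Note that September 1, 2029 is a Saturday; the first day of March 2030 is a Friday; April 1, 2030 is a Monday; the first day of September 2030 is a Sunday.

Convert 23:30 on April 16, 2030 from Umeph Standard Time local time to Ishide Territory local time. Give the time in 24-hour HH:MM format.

00:45

1 September 2029 is a Saturday, so the first Sunday is September 2 and the fourth is September 23.
1 March 2030 is a Friday, so the first Sunday is March 3 and the fourth is March 24.
April 16, 2030 does not fall between 23 September 2029 and 24 March 2030, so daylight saving is not in effect and Umeph Standard Time is at UTC+08:30.
23:30 Umeph Standard Time − 8h30m = 15:00 UTC.
1 April 2030 is a Monday, so the first Sunday is April 7 and the second is April 14.
1 September 2030 is a Sunday, so the first Sunday is September 1 and the second is September 8.
At the standard offset (UTC+08:45), 15:00 UTC + 8h45m = 23:45 Ishide Territory standard time.
The standard-time date in Ishide Territory, April 16, 2030, lies within the daylight-saving period (14 April – 8 September), so Ishide Territory is on daylight time, UTC+09:45.
15:00 UTC + 9h45m = 00:45 Ishide Territory (rolling into the next day, 17 April 2030).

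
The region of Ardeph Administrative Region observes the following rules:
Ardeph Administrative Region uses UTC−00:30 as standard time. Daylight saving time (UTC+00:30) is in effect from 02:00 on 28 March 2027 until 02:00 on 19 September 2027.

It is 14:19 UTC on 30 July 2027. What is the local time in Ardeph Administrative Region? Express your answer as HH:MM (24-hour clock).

14:49

At the standard offset (UTC−00:30), 14:19 UTC − 0h30m = 13:49 Ardeph Administrative Region standard time.
The standard-time date in Ardeph Administrative Region, 30 July 2027, lies within the daylight-saving period (28 March – 19 September), so Ardeph Administrative Region is on daylight time, UTC+00:30.
14:19 UTC + 0h30m = 14:49 local.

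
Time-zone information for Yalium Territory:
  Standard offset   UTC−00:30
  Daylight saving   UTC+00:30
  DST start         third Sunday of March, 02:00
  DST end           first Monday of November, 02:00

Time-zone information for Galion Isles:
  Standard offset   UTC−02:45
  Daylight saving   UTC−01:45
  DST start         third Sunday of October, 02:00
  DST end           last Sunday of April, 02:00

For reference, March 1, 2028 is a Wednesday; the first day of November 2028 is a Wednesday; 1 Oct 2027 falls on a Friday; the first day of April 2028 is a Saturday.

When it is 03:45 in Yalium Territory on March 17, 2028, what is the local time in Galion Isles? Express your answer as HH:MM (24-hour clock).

02:30

1 March 2028 is a Wednesday, so the first Sunday is March 5 and the third is March 19.
1 November 2028 is a Wednesday, so the first Monday is November 6.
Daylight saving runs 19 March – 6 November; March 17, 2028 is outside that window, so Yalium Territory is on standard time at UTC−00:30.
03:45 Yalium Territory + 0h30m = 04:15 UTC.
1 October 2027 is a Friday, so the first Sunday is October 3 and the third is October 17.
1 April 2028 is a Saturday, so Sundays fall on 2, 9, 16, 23, 30; the last is April 30.
At the standard offset (UTC−02:45), 04:15 UTC − 2h45m = 01:30 Galion Isles standard time.
The standard-time date in Galion Isles, March 17, 2028, lies within the daylight-saving period (17 October 2027 – 30 April 2028), so Galion Isles is on daylight time, UTC−01:45.
04:15 UTC − 1h45m = 02:30 Galion Isles.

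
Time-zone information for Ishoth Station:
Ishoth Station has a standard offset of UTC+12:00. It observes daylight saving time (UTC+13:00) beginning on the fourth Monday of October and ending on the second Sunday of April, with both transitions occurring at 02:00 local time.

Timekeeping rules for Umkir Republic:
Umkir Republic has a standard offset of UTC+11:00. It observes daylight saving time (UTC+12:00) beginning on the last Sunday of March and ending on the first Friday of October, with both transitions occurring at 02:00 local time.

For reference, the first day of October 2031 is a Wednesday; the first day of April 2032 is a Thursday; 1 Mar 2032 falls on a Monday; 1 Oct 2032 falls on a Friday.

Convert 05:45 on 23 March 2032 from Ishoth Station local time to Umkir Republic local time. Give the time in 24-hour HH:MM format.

03:45

1 October 2031 is a Wednesday, so the first Monday is October 6 and the fourth is October 27.
1 April 2032 is a Thursday, so the first Sunday is April 4 and the second is April 11.
23 March 2032 falls between 27 October 2031 and 11 April 2032, so daylight saving is in effect and Ishoth Station is at UTC+13:00.
05:45 Ishoth Station − 13h = 16:45 UTC (rolling into the previous day, 22 March 2032).
1 March 2032 is a Monday, so Sundays fall on 7, 14, 21, 28; the last is March 28.
1 October 2032 is a Friday, so the first Friday is October 1.
At the standard offset (UTC+11:00), 16:45 UTC + 11h = 03:45 Umkir Republic standard time (rolling into the next day, 23 March 2032).
The standard-time date in Umkir Republic, 23 March 2032, is outside the daylight-saving period (28 March – 1 October), so Umkir Republic is on standard time, UTC+11:00.
16:45 UTC + 11h = 03:45 Umkir Republic (rolling into the next day, 23 March 2032).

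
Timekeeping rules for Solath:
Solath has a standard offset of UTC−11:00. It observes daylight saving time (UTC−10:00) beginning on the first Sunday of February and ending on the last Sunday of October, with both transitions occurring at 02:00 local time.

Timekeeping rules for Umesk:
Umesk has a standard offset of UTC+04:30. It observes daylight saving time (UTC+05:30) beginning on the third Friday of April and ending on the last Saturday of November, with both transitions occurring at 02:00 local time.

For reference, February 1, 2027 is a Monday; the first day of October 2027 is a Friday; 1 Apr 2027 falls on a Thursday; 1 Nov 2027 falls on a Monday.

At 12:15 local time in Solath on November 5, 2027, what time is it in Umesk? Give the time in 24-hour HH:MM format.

1 February 2027 is a Monday, so the first Sunday is February 7.
1 October 2027 is a Friday, so Sundays fall on 3, 10, 17, 24, 31; the last is October 31.
November 5, 2027 does not fall between 7 February and 31 October, so daylight saving is not in effect and Solath is at UTC−11:00.
12:15 Solath + 11h = 23:15 UTC.
1 April 2027 is a Thursday, so the first Friday is April 2 and the third is April 16.
1 November 2027 is a Monday, so Saturdays fall on 6, 13, 20, 27; the last is November 27.
At the standard offset (UTC+04:30), 23:15 UTC + 4h30m = 03:45 Umesk standard time (rolling into the next day, 6 November 2027).
The standard-time date in Umesk, November 6, 2027, lies within the daylight-saving period (16 April – 27 November), so Umesk is on daylight time, UTC+05:30.
23:15 UTC + 5h30m = 04:45 Umesk (rolling into the next day, 6 November 2027).

04:45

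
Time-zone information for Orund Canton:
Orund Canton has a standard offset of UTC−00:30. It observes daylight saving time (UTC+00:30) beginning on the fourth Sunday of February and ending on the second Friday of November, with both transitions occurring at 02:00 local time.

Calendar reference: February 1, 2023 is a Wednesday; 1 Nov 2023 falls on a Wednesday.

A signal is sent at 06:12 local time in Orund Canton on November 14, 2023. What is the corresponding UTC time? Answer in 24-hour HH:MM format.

1 February 2023 is a Wednesday, so the first Sunday is February 5 and the fourth is February 26.
1 November 2023 is a Wednesday, so the first Friday is November 3 and the second is November 10.
Daylight saving runs 26 February – 10 November; November 14, 2023 is outside that window, so Orund Canton is on standard time at UTC−00:30.
06:12 local + 0h30m = 06:42 UTC.

06:42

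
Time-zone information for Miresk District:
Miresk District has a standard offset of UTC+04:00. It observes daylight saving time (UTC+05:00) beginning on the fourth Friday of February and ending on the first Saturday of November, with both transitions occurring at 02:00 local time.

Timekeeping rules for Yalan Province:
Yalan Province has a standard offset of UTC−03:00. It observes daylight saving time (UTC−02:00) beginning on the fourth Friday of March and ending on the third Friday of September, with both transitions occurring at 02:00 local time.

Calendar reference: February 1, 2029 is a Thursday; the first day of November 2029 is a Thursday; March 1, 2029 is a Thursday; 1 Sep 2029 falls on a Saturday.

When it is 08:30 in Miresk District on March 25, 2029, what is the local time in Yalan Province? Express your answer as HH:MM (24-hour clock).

1 February 2029 is a Thursday, so the first Friday is February 2 and the fourth is February 23.
1 November 2029 is a Thursday, so the first Saturday is November 3.
March 25, 2029 lies within the daylight-saving period (23 February – 3 November), so Miresk District is on daylight time, UTC+05:00.
08:30 Miresk District − 5h = 03:30 UTC.
1 March 2029 is a Thursday, so the first Friday is March 2 and the fourth is March 23.
1 September 2029 is a Saturday, so the first Friday is September 7 and the third is September 21.
At the standard offset (UTC−03:00), 03:30 UTC − 3h = 00:30 Yalan Province standard time.
Daylight saving runs 23 March – 21 September; the standard-time date in Yalan Province, March 25, 2029, is inside that window, so Yalan Province is at UTC−02:00.
03:30 UTC − 2h = 01:30 Yalan Province.

01:30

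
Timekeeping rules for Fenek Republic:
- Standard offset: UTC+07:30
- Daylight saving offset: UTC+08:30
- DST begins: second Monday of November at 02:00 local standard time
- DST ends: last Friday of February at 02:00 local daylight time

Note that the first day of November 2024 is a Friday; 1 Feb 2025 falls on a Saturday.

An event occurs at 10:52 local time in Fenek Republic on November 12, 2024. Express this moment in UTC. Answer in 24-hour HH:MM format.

1 November 2024 is a Friday, so the first Monday is November 4 and the second is November 11.
1 February 2025 is a Saturday, so Fridays fall on 7, 14, 21, 28; the last is February 28.
November 12, 2024 lies within the daylight-saving period (11 November 2024 – 28 February 2025), so Fenek Republic is on daylight time, UTC+08:30.
10:52 local − 8h30m = 02:22 UTC.

02:22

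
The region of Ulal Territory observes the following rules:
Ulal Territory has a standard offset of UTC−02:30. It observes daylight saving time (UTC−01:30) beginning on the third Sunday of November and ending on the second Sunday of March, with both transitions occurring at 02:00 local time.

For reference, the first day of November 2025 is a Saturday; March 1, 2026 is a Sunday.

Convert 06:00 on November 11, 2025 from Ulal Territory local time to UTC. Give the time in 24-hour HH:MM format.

1 November 2025 is a Saturday, so the first Sunday is November 2 and the third is November 16.
1 March 2026 is a Sunday, so the first Sunday is March 1 and the second is March 8.
November 11, 2025 does not fall between 16 November 2025 and 8 March 2026, so daylight saving is not in effect and Ulal Territory is at UTC−02:30.
06:00 local + 2h30m = 08:30 UTC.

08:30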